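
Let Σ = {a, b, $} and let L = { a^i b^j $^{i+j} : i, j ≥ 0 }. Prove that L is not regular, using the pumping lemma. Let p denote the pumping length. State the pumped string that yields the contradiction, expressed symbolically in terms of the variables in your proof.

Assume L is regular. Let p be the pumping length given by the pumping lemma.
Take w = a^p b^p $^{2p} ∈ L (with i=j=p, i+j=2p), |w| = 4p ≥ p.
By the pumping lemma, w = xyz with |xy| ≤ p and |y| > 0.
Since the first p symbols of w are all a's and |xy| ≤ p, y lies entirely in the leading a-block: y = a^k for some k with 1 ≤ k ≤ p.
Consider xy^2z = a^{p+k} b^p $^{2p}. Now the a- and b-counts sum to 2p+k, but the $-count is 2p ≠ 2p+k. So xy^2z ∉ L.
This contradicts the pumping lemma, so L is not regular.

a^{p+k} b^p $^{2p}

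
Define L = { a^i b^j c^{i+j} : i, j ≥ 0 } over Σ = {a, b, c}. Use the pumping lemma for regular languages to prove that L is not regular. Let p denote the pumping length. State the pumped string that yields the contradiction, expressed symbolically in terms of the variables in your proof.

Assume L is regular. Let p be the pumping length given by the pumping lemma.
Take w = a^p b^p c^{2p} ∈ L (with i=j=p, i+j=2p), |w| = 4p ≥ p.
By the pumping lemma, w = xyz with |xy| ≤ p and |y| > 0.
Because |xy| ≤ p and w begins with p copies of a, we have y = a^k with 1 ≤ k ≤ p.
Consider xy^2z = a^{p+k} b^p c^{2p}. Now the a- and b-counts sum to 2p+k, but the c-count is 2p ≠ 2p+k. So xy^2z ∉ L.
This contradicts the pumping lemma, so L is not regular.

a^{p+k} b^p c^{2p}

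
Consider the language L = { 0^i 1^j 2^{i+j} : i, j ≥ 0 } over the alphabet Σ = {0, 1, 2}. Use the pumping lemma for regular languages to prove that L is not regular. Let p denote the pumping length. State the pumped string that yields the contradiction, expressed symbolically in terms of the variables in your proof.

0^{p+k} 1^p 2^{2p}

Assume L is regular. Let p be the pumping length given by the pumping lemma.
Take w = 0^p 1^p 2^{2p} ∈ L (with i=j=p, i+j=2p), |w| = 4p ≥ p.
By the pumping lemma, w = xyz with |xy| ≤ p and |y| > 0.
The first p characters of w are 0's, so xy (and hence y) consists only of 0's. Write y = 0^k, 1 ≤ k ≤ p.
Consider xy^2z = 0^{p+k} 1^p 2^{2p}. Now the 0- and 1-counts sum to 2p+k, but the 2-count is 2p ≠ 2p+k. So xy^2z ∉ L.
Contradiction. Therefore L is not regular.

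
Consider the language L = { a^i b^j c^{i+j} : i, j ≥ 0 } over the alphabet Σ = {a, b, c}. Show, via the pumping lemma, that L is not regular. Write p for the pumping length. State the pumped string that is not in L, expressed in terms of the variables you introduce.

Assume L is regular; let p be its pumping constant.
Take w = a^p b^p c^{2p} ∈ L (with i=j=p, i+j=2p), |w| = 4p ≥ p.
Write w = xyz as guaranteed by the lemma, with |xy| ≤ p and y is nonempty.
Because |xy| ≤ p and w begins with p copies of a, we have y = a^k with 1 ≤ k ≤ p.
Consider xy^2z = a^{p+k} b^p c^{2p}. Now the a- and b-counts sum to 2p+k, but the c-count is 2p ≠ 2p+k. So xy^2z ∉ L.
Contradiction. Therefore L is not regular.

a^{p+k} b^p c^{2p}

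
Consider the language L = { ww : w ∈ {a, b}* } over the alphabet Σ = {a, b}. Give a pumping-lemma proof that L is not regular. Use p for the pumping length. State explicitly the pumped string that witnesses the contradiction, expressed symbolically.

Assume L is regular. Let p be the pumping length given by the pumping lemma.
Take w = a^p b^p a^p b^p = uu where u = a^pb^p; then w ∈ L and |w| = 4p ≥ p.
By the pumping lemma, w = xyz with |xy| ≤ p and |y| > 0.
The first p characters of w are a's, so xy (and hence y) consists only of a's. Write y = a^k, 1 ≤ k ≤ p.
Pump with i = 2: xy^2z = a^{p+k} b^p a^p b^p, of length 4p+k. Suppose this equals vv. The string starts with a and ends with b, so v does too; thus the boundary between the two copies of v is a b→a transition. There is exactly one such transition, at position 2p+k, so |v| = 2p+k and |vv| = 4p+2k ≠ 4p+k since k ≥ 1. So xy^2z ∉ L.
Contradiction. Therefore L is not regular.

a^{p+k} b^p a^p b^p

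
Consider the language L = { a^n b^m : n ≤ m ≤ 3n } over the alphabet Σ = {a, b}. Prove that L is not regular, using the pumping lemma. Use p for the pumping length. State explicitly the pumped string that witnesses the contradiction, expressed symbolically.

a^{p+k} b^p

Assume L is regular; let p be its pumping constant.
Take w = a^p b^p ∈ L (since p ≤ p ≤ 3p), with |w| = 2p ≥ p.
By the pumping lemma, w = xyz with |xy| ≤ p and |y| > 0.
Since the first p symbols of w are all a's and |xy| ≤ p, y lies entirely in the leading a-block: y = a^k for some k with 1 ≤ k ≤ p.
Pump with i = 2: xy^2z = a^{p+k} b^p. Now n = p+k > p = m, so the condition n ≤ m fails. Thus xy^2z ∉ L.
This contradicts the pumping lemma, so L is not regular.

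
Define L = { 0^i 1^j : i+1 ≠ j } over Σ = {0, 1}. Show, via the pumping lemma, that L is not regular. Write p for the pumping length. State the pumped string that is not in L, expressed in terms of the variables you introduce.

Assume L is regular. Let p be the pumping length given by the pumping lemma.
Choose w = 0^p 1^{p+p!+1}. Since p ≠ (p+p!+1)-1 = p+p!, w ∈ L; and |w| ≥ p.
Write w = xyz as guaranteed by the lemma, with |xy| ≤ p and |y| > 0.
The first p characters of w are 0's, so xy (and hence y) consists only of 0's. Write y = 0^k, 1 ≤ k ≤ p.
Since 1 ≤ k ≤ p, k divides p!; set t = 1 + p!/k. Then xy^t z has p + (p!/k)·k = p + p! copies of 0. Now the 0-count is p+p! and (1-count)-1 = (p+p!+1)-1 = p+p!, so i+1 ≠ j fails. So xy^t z = 0^{p+p!} 1^{p+p!+1} ∉ L.
Contradiction. Therefore L is not regular.

0^{p+p!} 1^{p+p!+1}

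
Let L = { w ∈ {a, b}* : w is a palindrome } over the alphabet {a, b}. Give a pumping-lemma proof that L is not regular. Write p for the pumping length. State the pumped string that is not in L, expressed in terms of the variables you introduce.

a^{p+k} b a^p

Assume L is regular. Let p be the pumping length given by the pumping lemma.
Take w = a^p b a^p, a palindrome of length 2p+1 ≥ p.
The pumping lemma gives a decomposition w = xyz where |xy| ≤ p and |y| ≥ 1.
The first p characters of w are a's, so xy (and hence y) consists only of a's. Write y = a^k, 1 ≤ k ≤ p.
Pump with i = 2: xy^2z = a^{p+k} b a^p. Its reverse is a^p b a^{p+k}, which differs from xy^2z since k ≥ 1. So xy^2z is not a palindrome and xy^2z ∉ L.
This is a contradiction; hence L is not regular.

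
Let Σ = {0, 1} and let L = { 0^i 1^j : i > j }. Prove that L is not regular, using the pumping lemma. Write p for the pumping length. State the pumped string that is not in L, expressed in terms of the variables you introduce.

0^{p+1-k} 1^p

Assume L is regular; let p be its pumping constant.
Choose w = 0^{p+1} 1^p ∈ L, with |w| = 2p+1 ≥ p.
The pumping lemma gives a decomposition w = xyz where |xy| ≤ p and |y| > 0.
Because |xy| ≤ p and w begins with p copies of 0, we have y = 0^k with 1 ≤ k ≤ p.
Consider xy^0z = xz = 0^{p+1-k} 1^p. Since k ≥ 1, the 0-count p+1-k is at most p, so i > j fails; thus xz ∉ L.
This contradicts the pumping lemma, so L is not regular.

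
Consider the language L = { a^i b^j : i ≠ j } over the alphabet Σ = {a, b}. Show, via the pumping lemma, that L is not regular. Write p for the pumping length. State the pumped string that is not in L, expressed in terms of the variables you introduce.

a^{p+p!} b^{p+p!}

Toward a contradiction, assume L is regular with pumping length p.
Choose w = a^p b^{p+p!}. Since p ≠ p+p!, w ∈ L; and |w| ≥ p.
Write w = xyz as guaranteed by the lemma, with |xy| ≤ p and |y| ≥ 1.
The first p characters of w are a's, so xy (and hence y) consists only of a's. Write y = a^k, 1 ≤ k ≤ p.
Since 1 ≤ k ≤ p, k divides p!; set t = 1 + p!/k. Then xy^t z has p + (p!/k)·k = p + p! copies of a. Now the a-count equals the b-count, so i ≠ j fails. So xy^t z = a^{p+p!} b^{p+p!} ∉ L.
This contradicts the pumping lemma, so L is not regular.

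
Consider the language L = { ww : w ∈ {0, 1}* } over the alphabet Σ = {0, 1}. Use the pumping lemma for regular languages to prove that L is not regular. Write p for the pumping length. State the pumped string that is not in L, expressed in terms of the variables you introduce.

Assume L is regular. Let p be the pumping length given by the pumping lemma.
Take w = 0^p 1^p 0^p 1^p = uu where u = 0^p1^p; then w ∈ L and |w| = 4p ≥ p.
The pumping lemma gives a decomposition w = xyz where |xy| ≤ p and y is nonempty.
Since the first p symbols of w are all 0's and |xy| ≤ p, y lies entirely in the leading 0-block: y = 0^k for some k with 1 ≤ k ≤ p.
Pump with i = 2: xy^2z = 0^{p+k} 1^p 0^p 1^p, of length 4p+k. Suppose this equals vv. The string starts with 0 and ends with 1, so v does too; thus the boundary between the two copies of v is a 1→0 transition. There is exactly one such transition, at position 2p+k, so |v| = 2p+k and |vv| = 4p+2k ≠ 4p+k since k ≥ 1. So xy^2z ∉ L.
Contradiction. Therefore L is not regular.

0^{p+k} 1^p 0^p 1^p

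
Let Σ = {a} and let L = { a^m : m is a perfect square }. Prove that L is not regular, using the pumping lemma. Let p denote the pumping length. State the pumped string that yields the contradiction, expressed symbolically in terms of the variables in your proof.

a^{p²+k}

Toward a contradiction, assume L is regular with pumping length p.
Take w = a^{p²} ∈ L with |w| = p² ≥ p.
The pumping lemma gives a decomposition w = xyz where |xy| ≤ p and |y| > 0.
Then y = a^k for some k with 1 ≤ k ≤ p.
Pump with i = 2: xy^2z = a^{p²+k}. Since 1 ≤ k ≤ p, p² < p²+k ≤ p²+p < (p+1)², so p²+k lies strictly between consecutive squares and is not a perfect square. So xy^2z ∉ L.
This contradicts the pumping lemma, so L is not regular.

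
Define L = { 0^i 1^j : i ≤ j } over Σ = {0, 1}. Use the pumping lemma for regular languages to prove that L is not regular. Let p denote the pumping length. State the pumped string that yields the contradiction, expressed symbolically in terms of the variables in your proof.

0^{p+k} 1^p

Assume L is regular. Let p be the pumping length given by the pumping lemma.
Choose w = 0^p 1^p ∈ L, with |w| = 2p ≥ p.
Write w = xyz as guaranteed by the lemma, with |xy| ≤ p and |y| ≥ 1.
The first p characters of w are 0's, so xy (and hence y) consists only of 0's. Write y = 0^k, 1 ≤ k ≤ p.
Consider xy^2z = 0^{p+k} 1^p. Since k ≥ 1, the 0-count p+k exceeds the 1-count p, so i ≤ j fails; thus xy^2z ∉ L.
Contradiction. Therefore L is not regular.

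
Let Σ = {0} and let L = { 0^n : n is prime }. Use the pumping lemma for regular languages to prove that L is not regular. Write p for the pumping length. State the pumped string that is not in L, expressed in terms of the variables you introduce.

Suppose for contradiction that L is regular, and let p be the pumping length.
Let q be a prime with q ≥ p+2 (infinitely many primes exist), and take w = 0^q ∈ L with |w| = q ≥ p.
The pumping lemma gives a decomposition w = xyz where |xy| ≤ p and |y| > 0.
Then y = 0^k for some k with 1 ≤ k ≤ p.
Since 1 ≤ k ≤ p, |xz| = q-k. Pump with i = q+1: |xy^{q+1}z| = (q-k)+(q+1)k = q+qk = q(1+k), which is composite (both factors ≥ 2). So xy^{q+1}z = 0^{q(1+k)} ∉ L.
This is a contradiction; hence L is not regular.

0^{q(1+k)}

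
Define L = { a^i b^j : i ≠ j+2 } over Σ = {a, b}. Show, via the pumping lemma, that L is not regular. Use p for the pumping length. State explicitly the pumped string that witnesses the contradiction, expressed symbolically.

Assume L is regular. Let p be the pumping length given by the pumping lemma.
Choose w = a^p b^{p+p!-2}. Since p ≠ (p+p!-2)+2 = p+p!, w ∈ L; and |w| ≥ p.
The pumping lemma gives a decomposition w = xyz where |xy| ≤ p and y is nonempty.
Since the first p symbols of w are all a's and |xy| ≤ p, y lies entirely in the leading a-block: y = a^k for some k with 1 ≤ k ≤ p.
Since 1 ≤ k ≤ p, k divides p!; set t = 1 + p!/k. Then xy^t z has p + (p!/k)·k = p + p! copies of a. Now the a-count is p+p! and (b-count)+2 = (p+p!-2)+2 = p+p!, so i ≠ j+2 fails. So xy^t z = a^{p+p!} b^{p+p!-2} ∉ L.
Contradiction. Therefore L is not regular.

a^{p+p!} b^{p+p!-2}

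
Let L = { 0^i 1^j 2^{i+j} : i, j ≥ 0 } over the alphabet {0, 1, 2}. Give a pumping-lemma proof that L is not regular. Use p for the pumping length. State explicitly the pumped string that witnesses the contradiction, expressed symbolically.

0^{p+k} 1^p 2^{2p}

Assume L is regular. Let p be the pumping length given by the pumping lemma.
Take w = 0^p 1^p 2^{2p} ∈ L (with i=j=p, i+j=2p), |w| = 4p ≥ p.
The pumping lemma gives a decomposition w = xyz where |xy| ≤ p and y is nonempty.
The first p characters of w are 0's, so xy (and hence y) consists only of 0's. Write y = 0^k, 1 ≤ k ≤ p.
Consider xy^2z = 0^{p+k} 1^p 2^{2p}. Now the 0- and 1-counts sum to 2p+k, but the 2-count is 2p ≠ 2p+k. So xy^2z ∉ L.
Contradiction. Therefore L is not regular.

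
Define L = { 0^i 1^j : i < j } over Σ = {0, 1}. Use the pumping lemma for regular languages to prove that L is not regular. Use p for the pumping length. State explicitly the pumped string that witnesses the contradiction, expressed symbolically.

Suppose for contradiction that L is regular, and let p be the pumping length.
Choose w = 0^p 1^{p+1} ∈ L, with |w| = 2p+1 ≥ p.
The pumping lemma gives a decomposition w = xyz where |xy| ≤ p and |y| > 0.
Because |xy| ≤ p and w begins with p copies of 0, we have y = 0^k with 1 ≤ k ≤ p.
Consider xy^2z = 0^{p+k} 1^{p+1}. Since k ≥ 1, the 0-count p+k is at least p+1, so i < j fails; thus xy^2z ∉ L.
This contradicts the pumping lemma, so L is not regular.

0^{p+k} 1^{p+1}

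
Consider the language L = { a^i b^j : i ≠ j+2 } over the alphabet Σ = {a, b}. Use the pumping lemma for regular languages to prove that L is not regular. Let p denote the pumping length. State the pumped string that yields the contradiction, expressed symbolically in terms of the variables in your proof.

a^{p+p!} b^{p+p!-2}

Assume L is regular. Let p be the pumping length given by the pumping lemma.
Choose w = a^p b^{p+p!-2}. Since p ≠ (p+p!-2)+2 = p+p!, w ∈ L; and |w| ≥ p.
Write w = xyz as guaranteed by the lemma, with |xy| ≤ p and |y| ≥ 1.
The first p characters of w are a's, so xy (and hence y) consists only of a's. Write y = a^k, 1 ≤ k ≤ p.
Since 1 ≤ k ≤ p, k divides p!; set t = 1 + p!/k. Then xy^t z has p + (p!/k)·k = p + p! copies of a. Now the a-count is p+p! and (b-count)+2 = (p+p!-2)+2 = p+p!, so i ≠ j+2 fails. So xy^t z = a^{p+p!} b^{p+p!-2} ∉ L.
This contradicts the pumping lemma, so L is not regular.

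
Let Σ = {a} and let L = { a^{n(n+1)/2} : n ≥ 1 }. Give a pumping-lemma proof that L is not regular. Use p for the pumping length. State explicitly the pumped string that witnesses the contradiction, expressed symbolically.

Assume L is regular; let p be its pumping constant.
Take w = a^{p(p+1)/2} ∈ L with |w| = p(p+1)/2 ≥ p.
By the pumping lemma, w = xyz with |xy| ≤ p and |y| > 0.
Then y = a^k for some k with 1 ≤ k ≤ p.
Pump with i = 2: xy^2z = a^{p(p+1)/2+k}. Since 1 ≤ k ≤ p, p(p+1)/2 < p(p+1)/2+k ≤ p(p+1)/2+p < (p+1)(p+2)/2, so p(p+1)/2+k is strictly between consecutive triangular numbers. So xy^2z ∉ L.
This contradicts the pumping lemma, so L is not regular.

a^{p(p+1)/2+k}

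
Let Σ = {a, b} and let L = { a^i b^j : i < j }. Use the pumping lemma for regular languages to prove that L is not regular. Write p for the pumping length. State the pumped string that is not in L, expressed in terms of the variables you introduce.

Suppose for contradiction that L is regular, and let p be the pumping length.
Choose w = a^p b^{p+1} ∈ L, with |w| = 2p+1 ≥ p.
By the pumping lemma, w = xyz with |xy| ≤ p and |y| ≥ 1.
Since the first p symbols of w are all a's and |xy| ≤ p, y lies entirely in the leading a-block: y = a^k for some k with 1 ≤ k ≤ p.
Consider xy^2z = a^{p+k} b^{p+1}. Since k ≥ 1, the a-count p+k is at least p+1, so i < j fails; thus xy^2z ∉ L.
This contradicts the pumping lemma, so L is not regular.

a^{p+k} b^{p+1}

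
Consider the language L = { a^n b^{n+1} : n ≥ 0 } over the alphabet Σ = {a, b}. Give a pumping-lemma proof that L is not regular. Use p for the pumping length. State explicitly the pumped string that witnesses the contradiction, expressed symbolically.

a^{p+k} b^{p+1}

Toward a contradiction, assume L is regular with pumping length p.
Let w = a^p b^{p+1} ∈ L; note |w| = 2p+1 ≥ p.
The pumping lemma gives a decomposition w = xyz where |xy| ≤ p and |y| > 0.
Since the first p symbols of w are all a's and |xy| ≤ p, y lies entirely in the leading a-block: y = a^k for some k with 1 ≤ k ≤ p.
Pump with i = 2: xy^2z = a^{p+k} b^{p+1}. For this to lie in L we would need p+1 = (p+k)+1, which forces k = 0. But k ≥ 1, so xy^2z ∉ L.
This is a contradiction; hence L is not regular.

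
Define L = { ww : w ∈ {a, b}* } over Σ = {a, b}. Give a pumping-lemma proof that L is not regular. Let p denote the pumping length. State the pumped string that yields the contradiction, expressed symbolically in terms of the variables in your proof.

a^{p+k} b^p a^p b^p

Toward a contradiction, assume L is regular with pumping length p.
Take w = a^p b^p a^p b^p = uu where u = a^pb^p; then w ∈ L and |w| = 4p ≥ p.
Write w = xyz as guaranteed by the lemma, with |xy| ≤ p and y is nonempty.
Because |xy| ≤ p and w begins with p copies of a, we have y = a^k with 1 ≤ k ≤ p.
Pump with i = 2: xy^2z = a^{p+k} b^p a^p b^p, of length 4p+k. Suppose this equals vv. The string starts with a and ends with b, so v does too; thus the boundary between the two copies of v is a b→a transition. There is exactly one such transition, at position 2p+k, so |v| = 2p+k and |vv| = 4p+2k ≠ 4p+k since k ≥ 1. So xy^2z ∉ L.
Contradiction. Therefore L is not regular.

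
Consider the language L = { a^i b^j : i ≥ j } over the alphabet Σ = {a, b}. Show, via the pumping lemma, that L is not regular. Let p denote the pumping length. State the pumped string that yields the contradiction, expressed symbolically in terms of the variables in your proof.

a^{p-k} b^p

Assume L is regular. Let p be the pumping length given by the pumping lemma.
Choose w = a^p b^p ∈ L, with |w| = 2p ≥ p.
By the pumping lemma, w = xyz with |xy| ≤ p and |y| > 0.
Since the first p symbols of w are all a's and |xy| ≤ p, y lies entirely in the leading a-block: y = a^k for some k with 1 ≤ k ≤ p.
Consider xy^0z = xz = a^{p-k} b^p. Since k ≥ 1, the a-count p-k is less than p, so i ≥ j fails; thus xz ∉ L.
This contradicts the pumping lemma, so L is not regular.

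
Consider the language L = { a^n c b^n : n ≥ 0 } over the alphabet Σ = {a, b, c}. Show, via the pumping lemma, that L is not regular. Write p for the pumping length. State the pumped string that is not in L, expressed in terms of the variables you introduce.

a^{p+k} c b^p

Assume L is regular; let p be its pumping constant.
Take w = a^p c b^p ∈ L with |w| = 2p+1 ≥ p.
By the pumping lemma, w = xyz with |xy| ≤ p and |y| > 0.
Since the first p symbols of w are all a's and |xy| ≤ p, y lies entirely in the leading a-block: y = a^k for some k with 1 ≤ k ≤ p.
Pump with i = 2: xy^2z = a^{p+k} c b^p, which would require p+k = p. But k ≥ 1, so xy^2z ∉ L.
This contradicts the pumping lemma, so L is not regular.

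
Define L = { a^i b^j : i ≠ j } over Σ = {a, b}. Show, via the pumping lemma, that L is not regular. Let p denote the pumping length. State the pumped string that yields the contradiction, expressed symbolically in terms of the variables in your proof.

Toward a contradiction, assume L is regular with pumping length p.
Choose w = a^p b^{p+p!}. Since p ≠ p+p!, w ∈ L; and |w| ≥ p.
The pumping lemma gives a decomposition w = xyz where |xy| ≤ p and |y| ≥ 1.
Because |xy| ≤ p and w begins with p copies of a, we have y = a^k with 1 ≤ k ≤ p.
Since 1 ≤ k ≤ p, k divides p!; set t = 1 + p!/k. Then xy^t z has p + (p!/k)·k = p + p! copies of a. Now the a-count equals the b-count, so i ≠ j fails. So xy^t z = a^{p+p!} b^{p+p!} ∉ L.
This contradicts the pumping lemma, so L is not regular.

a^{p+p!} b^{p+p!}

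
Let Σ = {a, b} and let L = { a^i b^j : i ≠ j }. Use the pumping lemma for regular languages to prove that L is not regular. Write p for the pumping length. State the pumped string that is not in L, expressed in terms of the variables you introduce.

a^{p+p!} b^{p+p!}

Assume L is regular. Let p be the pumping length given by the pumping lemma.
Choose w = a^p b^{p+p!}. Since p ≠ p+p!, w ∈ L; and |w| ≥ p.
The pumping lemma gives a decomposition w = xyz where |xy| ≤ p and |y| ≥ 1.
Since the first p symbols of w are all a's and |xy| ≤ p, y lies entirely in the leading a-block: y = a^k for some k with 1 ≤ k ≤ p.
Since 1 ≤ k ≤ p, k divides p!; set t = 1 + p!/k. Then xy^t z has p + (p!/k)·k = p + p! copies of a. Now the a-count equals the b-count, so i ≠ j fails. So xy^t z = a^{p+p!} b^{p+p!} ∉ L.
Contradiction. Therefore L is not regular.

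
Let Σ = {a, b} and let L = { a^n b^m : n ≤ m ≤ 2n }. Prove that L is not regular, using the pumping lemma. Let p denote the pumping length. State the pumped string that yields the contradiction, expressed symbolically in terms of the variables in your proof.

Assume L is regular; let p be its pumping constant.
Take w = a^p b^p ∈ L (since p ≤ p ≤ 2p), with |w| = 2p ≥ p.
By the pumping lemma, w = xyz with |xy| ≤ p and |y| > 0.
The first p characters of w are a's, so xy (and hence y) consists only of a's. Write y = a^k, 1 ≤ k ≤ p.
Pump with i = 2: xy^2z = a^{p+k} b^p. Now n = p+k > p = m, so the condition n ≤ m fails. Thus xy^2z ∉ L.
This contradicts the pumping lemma, so L is not regular.

a^{p+k} b^p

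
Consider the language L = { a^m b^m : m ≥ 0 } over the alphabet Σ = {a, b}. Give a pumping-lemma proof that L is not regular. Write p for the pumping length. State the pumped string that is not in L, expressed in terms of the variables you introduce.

a^{p+k} b^p

Toward a contradiction, assume L is regular with pumping length p.
Choose w = a^p b^p, which is in L with |w| = 2p ≥ p.
The pumping lemma gives a decomposition w = xyz where |xy| ≤ p and |y| ≥ 1.
Since the first p symbols of w are all a's and |xy| ≤ p, y lies entirely in the leading a-block: y = a^k for some k with 1 ≤ k ≤ p.
Pump with i = 2: xy^2z = a^{p+k} b^p. For this to lie in L we would need p = p+k, which forces k = 0. But k ≥ 1, so xy^2z ∉ L.
This is a contradiction; hence L is not regular.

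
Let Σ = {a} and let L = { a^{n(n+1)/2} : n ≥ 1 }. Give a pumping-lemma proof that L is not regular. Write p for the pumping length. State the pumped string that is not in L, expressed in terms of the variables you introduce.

a^{p(p+1)/2+k}

Toward a contradiction, assume L is regular with pumping length p.
Take w = a^{p(p+1)/2} ∈ L with |w| = p(p+1)/2 ≥ p.
The pumping lemma gives a decomposition w = xyz where |xy| ≤ p and |y| ≥ 1.
Then y = a^k for some k with 1 ≤ k ≤ p.
Pump with i = 2: xy^2z = a^{p(p+1)/2+k}. Since 1 ≤ k ≤ p, p(p+1)/2 < p(p+1)/2+k ≤ p(p+1)/2+p < (p+1)(p+2)/2, so p(p+1)/2+k is strictly between consecutive triangular numbers. So xy^2z ∉ L.
Contradiction. Therefore L is not regular.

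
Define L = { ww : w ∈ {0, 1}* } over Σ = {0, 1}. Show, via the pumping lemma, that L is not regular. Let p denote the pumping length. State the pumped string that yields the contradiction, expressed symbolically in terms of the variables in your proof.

0^{p+k} 1^p 0^p 1^p

Toward a contradiction, assume L is regular with pumping length p.
Take w = 0^p 1^p 0^p 1^p = uu where u = 0^p1^p; then w ∈ L and |w| = 4p ≥ p.
The pumping lemma gives a decomposition w = xyz where |xy| ≤ p and y is nonempty.
The first p characters of w are 0's, so xy (and hence y) consists only of 0's. Write y = 0^k, 1 ≤ k ≤ p.
Pump with i = 2: xy^2z = 0^{p+k} 1^p 0^p 1^p, of length 4p+k. Suppose this equals vv. The string starts with 0 and ends with 1, so v does too; thus the boundary between the two copies of v is a 1→0 transition. There is exactly one such transition, at position 2p+k, so |v| = 2p+k and |vv| = 4p+2k ≠ 4p+k since k ≥ 1. So xy^2z ∉ L.
Contradiction. Therefore L is not regular.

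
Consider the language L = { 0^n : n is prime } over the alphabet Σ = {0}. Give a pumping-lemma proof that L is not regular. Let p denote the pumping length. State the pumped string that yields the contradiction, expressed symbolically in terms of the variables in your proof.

Toward a contradiction, assume L is regular with pumping length p.
Let q be a prime with q ≥ p+2 (infinitely many primes exist), and take w = 0^q ∈ L with |w| = q ≥ p.
By the pumping lemma, w = xyz with |xy| ≤ p and y is nonempty.
Then y = 0^k for some k with 1 ≤ k ≤ p.
Since 1 ≤ k ≤ p, |xz| = q-k. Pump with i = q+1: |xy^{q+1}z| = (q-k)+(q+1)k = q+qk = q(1+k), which is composite (both factors ≥ 2). So xy^{q+1}z = 0^{q(1+k)} ∉ L.
Contradiction. Therefore L is not regular.

0^{q(1+k)}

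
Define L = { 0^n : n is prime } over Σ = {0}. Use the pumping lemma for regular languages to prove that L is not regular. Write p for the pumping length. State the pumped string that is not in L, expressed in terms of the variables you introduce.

0^{q(1+k)}

Toward a contradiction, assume L is regular with pumping length p.
Let q be a prime with q ≥ p+2 (infinitely many primes exist), and take w = 0^q ∈ L with |w| = q ≥ p.
Write w = xyz as guaranteed by the lemma, with |xy| ≤ p and y is nonempty.
Then y = 0^k for some k with 1 ≤ k ≤ p.
Since 1 ≤ k ≤ p, |xz| = q-k. Pump with i = q+1: |xy^{q+1}z| = (q-k)+(q+1)k = q+qk = q(1+k), which is composite (both factors ≥ 2). So xy^{q+1}z = 0^{q(1+k)} ∉ L.
This contradicts the pumping lemma, so L is not regular.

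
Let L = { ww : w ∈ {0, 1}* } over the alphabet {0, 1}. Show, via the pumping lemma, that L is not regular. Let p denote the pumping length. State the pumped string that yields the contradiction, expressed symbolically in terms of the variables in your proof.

Assume L is regular; let p be its pumping constant.
Take w = 0^p 1^p 0^p 1^p = uu where u = 0^p1^p; then w ∈ L and |w| = 4p ≥ p.
The pumping lemma gives a decomposition w = xyz where |xy| ≤ p and y is nonempty.
The first p characters of w are 0's, so xy (and hence y) consists only of 0's. Write y = 0^k, 1 ≤ k ≤ p.
Pump with i = 2: xy^2z = 0^{p+k} 1^p 0^p 1^p, of length 4p+k. Suppose this equals vv. The string starts with 0 and ends with 1, so v does too; thus the boundary between the two copies of v is a 1→0 transition. There is exactly one such transition, at position 2p+k, so |v| = 2p+k and |vv| = 4p+2k ≠ 4p+k since k ≥ 1. So xy^2z ∉ L.
Contradiction. Therefore L is not regular.

0^{p+k} 1^p 0^p 1^p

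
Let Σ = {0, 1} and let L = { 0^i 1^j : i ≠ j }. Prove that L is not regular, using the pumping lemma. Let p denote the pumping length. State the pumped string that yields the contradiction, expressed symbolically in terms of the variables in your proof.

0^{p+p!} 1^{p+p!}

Suppose for contradiction that L is regular, and let p be the pumping length.
Choose w = 0^p 1^{p+p!}. Since p ≠ p+p!, w ∈ L; and |w| ≥ p.
The pumping lemma gives a decomposition w = xyz where |xy| ≤ p and |y| > 0.
The first p characters of w are 0's, so xy (and hence y) consists only of 0's. Write y = 0^k, 1 ≤ k ≤ p.
Since 1 ≤ k ≤ p, k divides p!; set t = 1 + p!/k. Then xy^t z has p + (p!/k)·k = p + p! copies of 0. Now the 0-count equals the 1-count, so i ≠ j fails. So xy^t z = 0^{p+p!} 1^{p+p!} ∉ L.
This is a contradiction; hence L is not regular.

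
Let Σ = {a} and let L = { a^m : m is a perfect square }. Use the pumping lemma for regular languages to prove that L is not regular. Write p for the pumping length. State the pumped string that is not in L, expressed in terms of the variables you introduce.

Assume L is regular. Let p be the pumping length given by the pumping lemma.
Take w = a^{p²} ∈ L with |w| = p² ≥ p.
By the pumping lemma, w = xyz with |xy| ≤ p and |y| ≥ 1.
Then y = a^k for some k with 1 ≤ k ≤ p.
Pump with i = 2: xy^2z = a^{p²+k}. Since 1 ≤ k ≤ p, p² < p²+k ≤ p²+p < (p+1)², so p²+k lies strictly between consecutive squares and is not a perfect square. So xy^2z ∉ L.
Contradiction. Therefore L is not regular.

a^{p²+k}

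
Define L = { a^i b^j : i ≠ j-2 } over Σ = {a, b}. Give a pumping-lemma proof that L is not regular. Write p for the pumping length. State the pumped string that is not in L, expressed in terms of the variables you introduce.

Assume L is regular. Let p be the pumping length given by the pumping lemma.
Choose w = a^p b^{p+p!+2}. Since p ≠ (p+p!+2)-2 = p+p!, w ∈ L; and |w| ≥ p.
The pumping lemma gives a decomposition w = xyz where |xy| ≤ p and y is nonempty.
Because |xy| ≤ p and w begins with p copies of a, we have y = a^k with 1 ≤ k ≤ p.
Since 1 ≤ k ≤ p, k divides p!; set t = 1 + p!/k. Then xy^t z has p + (p!/k)·k = p + p! copies of a. Now the a-count is p+p! and (b-count)-2 = (p+p!+2)-2 = p+p!, so i ≠ j-2 fails. So xy^t z = a^{p+p!} b^{p+p!+2} ∉ L.
Contradiction. Therefore L is not regular.

a^{p+p!} b^{p+p!+2}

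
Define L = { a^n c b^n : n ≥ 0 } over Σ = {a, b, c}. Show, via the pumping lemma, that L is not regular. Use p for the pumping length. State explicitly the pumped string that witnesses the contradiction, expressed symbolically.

Assume L is regular; let p be its pumping constant.
Take w = a^p c b^p ∈ L with |w| = 2p+1 ≥ p.
By the pumping lemma, w = xyz with |xy| ≤ p and |y| ≥ 1.
Because |xy| ≤ p and w begins with p copies of a, we have y = a^k with 1 ≤ k ≤ p.
Pump with i = 2: xy^2z = a^{p+k} c b^p, which would require p+k = p. But k ≥ 1, so xy^2z ∉ L.
Contradiction. Therefore L is not regular.

a^{p+k} c b^p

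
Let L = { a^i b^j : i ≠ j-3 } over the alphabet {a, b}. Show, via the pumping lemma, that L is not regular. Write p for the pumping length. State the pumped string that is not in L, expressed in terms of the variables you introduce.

a^{p+p!} b^{p+p!+3}

Assume L is regular. Let p be the pumping length given by the pumping lemma.
Choose w = a^p b^{p+p!+3}. Since p ≠ (p+p!+3)-3 = p+p!, w ∈ L; and |w| ≥ p.
The pumping lemma gives a decomposition w = xyz where |xy| ≤ p and y is nonempty.
Since the first p symbols of w are all a's and |xy| ≤ p, y lies entirely in the leading a-block: y = a^k for some k with 1 ≤ k ≤ p.
Since 1 ≤ k ≤ p, k divides p!; set t = 1 + p!/k. Then xy^t z has p + (p!/k)·k = p + p! copies of a. Now the a-count is p+p! and (b-count)-3 = (p+p!+3)-3 = p+p!, so i ≠ j-3 fails. So xy^t z = a^{p+p!} b^{p+p!+3} ∉ L.
This is a contradiction; hence L is not regular.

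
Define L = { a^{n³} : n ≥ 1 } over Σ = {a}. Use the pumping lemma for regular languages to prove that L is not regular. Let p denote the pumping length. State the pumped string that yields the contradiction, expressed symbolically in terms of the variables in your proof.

a^{p³+k}

Assume L is regular. Let p be the pumping length given by the pumping lemma.
Take w = a^{p³} ∈ L with |w| = p³ ≥ p.
The pumping lemma gives a decomposition w = xyz where |xy| ≤ p and |y| > 0.
Then y = a^k for some k with 1 ≤ k ≤ p.
Pump with i = 2: xy^2z = a^{p³+k}. Since 1 ≤ k ≤ p, p³ < p³+k ≤ p³+p < p³+3p²+3p+1 = (p+1)³, so p³+k is not a perfect cube. So xy^2z ∉ L.
Contradiction. Therefore L is not regular.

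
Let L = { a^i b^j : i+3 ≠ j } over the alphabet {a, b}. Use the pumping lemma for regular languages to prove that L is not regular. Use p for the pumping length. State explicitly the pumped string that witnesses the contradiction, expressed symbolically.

Assume L is regular. Let p be the pumping length given by the pumping lemma.
Choose w = a^p b^{p+p!+3}. Since p ≠ (p+p!+3)-3 = p+p!, w ∈ L; and |w| ≥ p.
By the pumping lemma, w = xyz with |xy| ≤ p and |y| > 0.
Because |xy| ≤ p and w begins with p copies of a, we have y = a^k with 1 ≤ k ≤ p.
Since 1 ≤ k ≤ p, k divides p!; set t = 1 + p!/k. Then xy^t z has p + (p!/k)·k = p + p! copies of a. Now the a-count is p+p! and (b-count)-3 = (p+p!+3)-3 = p+p!, so i+3 ≠ j fails. So xy^t z = a^{p+p!} b^{p+p!+3} ∉ L.
This is a contradiction; hence L is not regular.

a^{p+p!} b^{p+p!+3}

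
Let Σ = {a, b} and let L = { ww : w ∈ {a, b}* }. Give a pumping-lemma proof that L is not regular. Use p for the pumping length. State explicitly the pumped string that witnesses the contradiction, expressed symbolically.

a^{p+k} b^p a^p b^p

Suppose for contradiction that L is regular, and let p be the pumping length.
Take w = a^p b^p a^p b^p = uu where u = a^pb^p; then w ∈ L and |w| = 4p ≥ p.
Write w = xyz as guaranteed by the lemma, with |xy| ≤ p and y is nonempty.
Because |xy| ≤ p and w begins with p copies of a, we have y = a^k with 1 ≤ k ≤ p.
Pump with i = 2: xy^2z = a^{p+k} b^p a^p b^p, of length 4p+k. Suppose this equals vv. The string starts with a and ends with b, so v does too; thus the boundary between the two copies of v is a b→a transition. There is exactly one such transition, at position 2p+k, so |v| = 2p+k and |vv| = 4p+2k ≠ 4p+k since k ≥ 1. So xy^2z ∉ L.
This is a contradiction; hence L is not regular.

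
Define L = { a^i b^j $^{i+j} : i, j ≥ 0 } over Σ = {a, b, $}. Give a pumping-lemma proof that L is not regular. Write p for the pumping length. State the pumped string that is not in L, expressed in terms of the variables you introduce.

a^{p+k} b^p $^{2p}

Toward a contradiction, assume L is regular with pumping length p.
Take w = a^p b^p $^{2p} ∈ L (with i=j=p, i+j=2p), |w| = 4p ≥ p.
By the pumping lemma, w = xyz with |xy| ≤ p and y is nonempty.
Since the first p symbols of w are all a's and |xy| ≤ p, y lies entirely in the leading a-block: y = a^k for some k with 1 ≤ k ≤ p.
Consider xy^2z = a^{p+k} b^p $^{2p}. Now the a- and b-counts sum to 2p+k, but the $-count is 2p ≠ 2p+k. So xy^2z ∉ L.
This contradicts the pumping lemma, so L is not regular.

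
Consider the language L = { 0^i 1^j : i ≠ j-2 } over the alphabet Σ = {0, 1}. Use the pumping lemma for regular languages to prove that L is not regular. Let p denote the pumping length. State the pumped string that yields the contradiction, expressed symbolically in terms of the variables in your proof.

0^{p+p!} 1^{p+p!+2}

Toward a contradiction, assume L is regular with pumping length p.
Choose w = 0^p 1^{p+p!+2}. Since p ≠ (p+p!+2)-2 = p+p!, w ∈ L; and |w| ≥ p.
Write w = xyz as guaranteed by the lemma, with |xy| ≤ p and |y| > 0.
Because |xy| ≤ p and w begins with p copies of 0, we have y = 0^k with 1 ≤ k ≤ p.
Since 1 ≤ k ≤ p, k divides p!; set t = 1 + p!/k. Then xy^t z has p + (p!/k)·k = p + p! copies of 0. Now the 0-count is p+p! and (1-count)-2 = (p+p!+2)-2 = p+p!, so i ≠ j-2 fails. So xy^t z = 0^{p+p!} 1^{p+p!+2} ∉ L.
This contradicts the pumping lemma, so L is not regular.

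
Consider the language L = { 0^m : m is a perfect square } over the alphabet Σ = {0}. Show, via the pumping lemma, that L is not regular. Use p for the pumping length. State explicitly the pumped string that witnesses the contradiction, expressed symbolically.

Assume L is regular; let p be its pumping constant.
Take w = 0^{p²} ∈ L with |w| = p² ≥ p.
Write w = xyz as guaranteed by the lemma, with |xy| ≤ p and |y| > 0.
Then y = 0^k for some k with 1 ≤ k ≤ p.
Pump with i = 2: xy^2z = 0^{p²+k}. Since 1 ≤ k ≤ p, p² < p²+k ≤ p²+p < (p+1)², so p²+k lies strictly between consecutive squares and is not a perfect square. So xy^2z ∉ L.
Contradiction. Therefore L is not regular.

0^{p²+k}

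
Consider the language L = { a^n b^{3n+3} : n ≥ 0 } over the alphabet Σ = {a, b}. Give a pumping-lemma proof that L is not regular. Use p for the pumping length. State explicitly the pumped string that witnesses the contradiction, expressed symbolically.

a^{p+k} b^{3p+3}

Assume L is regular. Let p be the pumping length given by the pumping lemma.
Let w = a^p b^{3p+3} ∈ L; note |w| = 4p+3 ≥ p.
By the pumping lemma, w = xyz with |xy| ≤ p and |y| > 0.
The first p characters of w are a's, so xy (and hence y) consists only of a's. Write y = a^k, 1 ≤ k ≤ p.
Pump with i = 2: xy^2z = a^{p+k} b^{3p+3}. For this to lie in L we would need 3p+3 = 3(p+k)+3, which forces k = 0. But k ≥ 1, so xy^2z ∉ L.
This is a contradiction; hence L is not regular.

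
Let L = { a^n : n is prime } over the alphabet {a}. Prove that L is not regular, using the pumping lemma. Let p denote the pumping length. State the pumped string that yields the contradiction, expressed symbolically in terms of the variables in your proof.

Assume L is regular. Let p be the pumping length given by the pumping lemma.
Let q be a prime with q ≥ p+2 (infinitely many primes exist), and take w = a^q ∈ L with |w| = q ≥ p.
The pumping lemma gives a decomposition w = xyz where |xy| ≤ p and y is nonempty.
Then y = a^k for some k with 1 ≤ k ≤ p.
Since 1 ≤ k ≤ p, |xz| = q-k. Pump with i = q+1: |xy^{q+1}z| = (q-k)+(q+1)k = q+qk = q(1+k), which is composite (both factors ≥ 2). So xy^{q+1}z = a^{q(1+k)} ∉ L.
This is a contradiction; hence L is not regular.

a^{q(1+k)}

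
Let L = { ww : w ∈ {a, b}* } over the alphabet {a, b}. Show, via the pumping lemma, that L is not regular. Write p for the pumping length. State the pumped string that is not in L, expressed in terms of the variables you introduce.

a^{p+k} b^p a^p b^p

Suppose for contradiction that L is regular, and let p be the pumping length.
Take w = a^p b^p a^p b^p = uu where u = a^pb^p; then w ∈ L and |w| = 4p ≥ p.
The pumping lemma gives a decomposition w = xyz where |xy| ≤ p and y is nonempty.
Since the first p symbols of w are all a's and |xy| ≤ p, y lies entirely in the leading a-block: y = a^k for some k with 1 ≤ k ≤ p.
Pump with i = 2: xy^2z = a^{p+k} b^p a^p b^p, of length 4p+k. Suppose this equals vv. The string starts with a and ends with b, so v does too; thus the boundary between the two copies of v is a b→a transition. There is exactly one such transition, at position 2p+k, so |v| = 2p+k and |vv| = 4p+2k ≠ 4p+k since k ≥ 1. So xy^2z ∉ L.
This is a contradiction; hence L is not regular.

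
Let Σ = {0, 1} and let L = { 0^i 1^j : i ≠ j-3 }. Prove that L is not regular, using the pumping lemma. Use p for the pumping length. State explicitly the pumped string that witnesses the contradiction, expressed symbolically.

0^{p+p!} 1^{p+p!+3}

Toward a contradiction, assume L is regular with pumping length p.
Choose w = 0^p 1^{p+p!+3}. Since p ≠ (p+p!+3)-3 = p+p!, w ∈ L; and |w| ≥ p.
By the pumping lemma, w = xyz with |xy| ≤ p and |y| ≥ 1.
The first p characters of w are 0's, so xy (and hence y) consists only of 0's. Write y = 0^k, 1 ≤ k ≤ p.
Since 1 ≤ k ≤ p, k divides p!; set t = 1 + p!/k. Then xy^t z has p + (p!/k)·k = p + p! copies of 0. Now the 0-count is p+p! and (1-count)-3 = (p+p!+3)-3 = p+p!, so i ≠ j-3 fails. So xy^t z = 0^{p+p!} 1^{p+p!+3} ∉ L.
This contradicts the pumping lemma, so L is not regular.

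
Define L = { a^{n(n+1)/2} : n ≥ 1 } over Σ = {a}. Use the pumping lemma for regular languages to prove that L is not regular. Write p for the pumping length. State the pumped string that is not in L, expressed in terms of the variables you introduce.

a^{p(p+1)/2+k}

Suppose for contradiction that L is regular, and let p be the pumping length.
Take w = a^{p(p+1)/2} ∈ L with |w| = p(p+1)/2 ≥ p.
By the pumping lemma, w = xyz with |xy| ≤ p and y is nonempty.
Then y = a^k for some k with 1 ≤ k ≤ p.
Pump with i = 2: xy^2z = a^{p(p+1)/2+k}. Since 1 ≤ k ≤ p, p(p+1)/2 < p(p+1)/2+k ≤ p(p+1)/2+p < (p+1)(p+2)/2, so p(p+1)/2+k is strictly between consecutive triangular numbers. So xy^2z ∉ L.
Contradiction. Therefore L is not regular.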